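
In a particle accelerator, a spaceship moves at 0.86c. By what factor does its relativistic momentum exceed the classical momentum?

p_rel = γmv, p_class = mv
Ratio = γ = 1/√(1 - 0.86²)
= 1/√(0.2604) = 1.960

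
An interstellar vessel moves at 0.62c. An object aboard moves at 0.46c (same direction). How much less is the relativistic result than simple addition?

Classical: u' + v = 0.46 + 0.62 = 1.08c
Relativistic: u = (0.46 + 0.62)/(1 + 0.2852) = 1.08/1.2852 = 0.8403c
Difference: 1.08 - 0.8403 = 0.2397c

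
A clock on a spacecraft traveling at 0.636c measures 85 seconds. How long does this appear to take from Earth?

Proper time Δt₀ = 85 seconds
γ = 1/√(1 - 0.636²) = 1.29586
Δt = γΔt₀ = 1.29586 × 85 = 110.1 seconds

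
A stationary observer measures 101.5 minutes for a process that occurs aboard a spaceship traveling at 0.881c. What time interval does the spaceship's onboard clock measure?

Dilated time Δt = 101.5 minutes
γ = 1/√(1 - 0.881²) = 2.1136
Δt₀ = Δt/γ = 101.5/2.1136 = 48.02 minutes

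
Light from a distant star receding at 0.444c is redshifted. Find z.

β = 0.444
(1+β)/(1-β) = 1.444/0.556 = 2.5971
√(2.5971) = 1.6116
z = 1.6116 - 1 = 0.6116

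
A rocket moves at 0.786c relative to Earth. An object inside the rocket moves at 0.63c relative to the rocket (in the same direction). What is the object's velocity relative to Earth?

u = (u' + v)/(1 + u'v/c²)
Numerator: 0.63 + 0.786 = 1.416
Denominator: 1 + 0.49518 = 1.49518
u = 1.416/1.49518 = 0.9470c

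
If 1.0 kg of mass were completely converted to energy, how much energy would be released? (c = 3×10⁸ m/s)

Using E = mc²:
c² = (3×10⁸)² = 9×10¹⁶ m²/s²
E = 1.0 × 9×10¹⁶ = 9.000×10¹⁶ J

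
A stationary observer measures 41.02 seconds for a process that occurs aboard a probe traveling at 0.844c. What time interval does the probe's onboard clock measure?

Dilated time Δt = 41.02 seconds
γ = 1/√(1 - 0.844²) = 1.8645
Δt₀ = Δt/γ = 41.02/1.8645 = 22.00 seconds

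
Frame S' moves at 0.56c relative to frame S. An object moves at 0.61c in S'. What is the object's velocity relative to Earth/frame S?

u = (u' + v)/(1 + u'v/c²)
Numerator: 0.61 + 0.56 = 1.17
Denominator: 1 + 0.3416 = 1.3416
u = 1.17/1.3416 = 0.8721c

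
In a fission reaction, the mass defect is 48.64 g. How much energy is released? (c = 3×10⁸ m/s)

Convert mass defect: Δm = 48.64 g = 0.04864 kg
E = Δm·c² = 0.04864 × (3×10⁸)²
= 0.04864 × 9×10¹⁶ = 4.378×10¹⁵ J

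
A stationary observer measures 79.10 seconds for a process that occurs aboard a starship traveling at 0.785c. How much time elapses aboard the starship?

Dilated time Δt = 79.10 seconds
γ = 1/√(1 - 0.785²) = 1.6142
Δt₀ = Δt/γ = 79.10/1.6142 = 49.00 seconds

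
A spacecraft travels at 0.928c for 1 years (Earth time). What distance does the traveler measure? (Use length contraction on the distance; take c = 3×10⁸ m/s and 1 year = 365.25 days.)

Earth distance: d = v × t = 0.928c × 1 yr = 8.786×10¹⁵ m
γ = 2.684
d' = d/γ = 8.786×10¹⁵/2.684 = 3.273×10¹⁵ m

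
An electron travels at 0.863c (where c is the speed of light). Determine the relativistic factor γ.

v/c = 0.863, so (v/c)² = 0.744769
1 - (v/c)² = 0.255231
γ = 1/√(0.255231) = 1.979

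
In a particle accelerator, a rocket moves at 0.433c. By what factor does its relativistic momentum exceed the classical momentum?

p_rel = γmv, p_class = mv
Ratio = γ = 1/√(1 - 0.433²)
= 1/√(0.812511) = 1.109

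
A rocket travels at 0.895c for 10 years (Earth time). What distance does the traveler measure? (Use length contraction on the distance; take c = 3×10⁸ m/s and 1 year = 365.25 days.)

Earth distance: d = v × t = 0.895c × 10 yr = 8.4732×10¹⁶ m
γ = 2.2418
d' = d/γ = 8.4732×10¹⁶/2.2418 = 3.780×10¹⁶ m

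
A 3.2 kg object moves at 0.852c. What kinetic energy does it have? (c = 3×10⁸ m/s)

γ = 1/√(1 - 0.852²) = 1.9101
γ - 1 = 0.9101
KE = (γ-1)mc² = 0.9101 × 3.2 × (3×10⁸)² = 2.621×10¹⁷ J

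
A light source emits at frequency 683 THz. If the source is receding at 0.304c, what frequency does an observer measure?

β = v/c = 0.304
(1-β)/(1+β) = 0.696/1.304 = 0.53374
Doppler factor = √(0.53374) = 0.7306
f_obs = 683 × 0.7306 = 499.0 THz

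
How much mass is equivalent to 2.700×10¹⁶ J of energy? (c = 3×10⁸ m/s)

From E = mc², we get m = E/c²
c² = (3×10⁸)² = 9×10¹⁶ m²/s²
m = 2.700×10¹⁶ / 9×10¹⁶ = 0.3000 kg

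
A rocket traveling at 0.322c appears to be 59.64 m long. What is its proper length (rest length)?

Contracted length L = 59.64 m
γ = 1/√(1 - 0.322²) = 1.0563
L₀ = γL = 1.0563 × 59.64 = 63.00 m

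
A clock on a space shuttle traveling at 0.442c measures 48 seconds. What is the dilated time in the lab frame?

Proper time Δt₀ = 48 seconds
γ = 1/√(1 - 0.442²) = 1.1148
Δt = γΔt₀ = 1.1148 × 48 = 53.51 seconds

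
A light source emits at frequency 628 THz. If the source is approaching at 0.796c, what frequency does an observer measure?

β = v/c = 0.796
(1+β)/(1-β) = 1.796/0.204 = 8.804
Doppler factor = √(8.804) = 2.967
f_obs = 628 × 2.967 = 1863 THz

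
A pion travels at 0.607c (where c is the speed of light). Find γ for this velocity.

v/c = 0.607, so (v/c)² = 0.368449
1 - (v/c)² = 0.631551
γ = 1/√(0.631551) = 1.258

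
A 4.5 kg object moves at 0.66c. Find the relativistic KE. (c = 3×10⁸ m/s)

γ = 1/√(1 - 0.66²) = 1.3311
γ - 1 = 0.3311
KE = (γ-1)mc² = 0.3311 × 4.5 × (3×10⁸)² = 1.341×10¹⁷ J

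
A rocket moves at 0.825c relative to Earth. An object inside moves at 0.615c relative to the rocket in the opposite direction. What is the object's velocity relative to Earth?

Object's velocity in rocket frame is u' = -0.615c
u = (u' + v)/(1 + u'v/c²) = (v - 0.615)/(1 - 0.615·v/c²)
Numerator: 0.825 - 0.615 = 0.21
Denominator: 1 - 0.507375 = 0.492625
u = 0.21/0.492625 = 0.4263c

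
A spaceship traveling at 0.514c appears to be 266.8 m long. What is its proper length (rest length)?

Contracted length L = 266.8 m
γ = 1/√(1 - 0.514²) = 1.1658
L₀ = γL = 1.1658 × 266.8 = 311.0 m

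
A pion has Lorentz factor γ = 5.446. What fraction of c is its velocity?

From γ = 1/√(1 - v²/c²):
1/γ² = 1/5.446² = 0.03372
v²/c² = 1 - 0.03372 = 0.9663
v/c = √(0.9663) = 0.9830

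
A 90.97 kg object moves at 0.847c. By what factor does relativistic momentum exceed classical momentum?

p_rel = γmv, p_class = mv
Ratio = γ = 1/√(1 - 0.847²) = 1.881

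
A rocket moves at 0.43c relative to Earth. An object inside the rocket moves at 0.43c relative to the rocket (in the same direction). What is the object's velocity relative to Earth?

u = (u' + v)/(1 + u'v/c²)
Numerator: 0.43 + 0.43 = 0.86
Denominator: 1 + 0.1849 = 1.1849
u = 0.86/1.1849 = 0.7258c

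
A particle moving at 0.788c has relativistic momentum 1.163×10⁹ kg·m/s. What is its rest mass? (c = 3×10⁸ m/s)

γ = 1/√(1 - 0.788²) = 1.624
v = 0.788 × 3×10⁸ = 2.364×10⁸ m/s
m = p/(γv) = 1.163×10⁹/(1.624 × 2.364×10⁸) = 3.029 kg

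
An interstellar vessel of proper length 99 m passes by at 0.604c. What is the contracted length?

Proper length L₀ = 99 m
γ = 1/√(1 - 0.604²) = 1.2547
L = L₀/γ = 99/1.2547 = 78.90 m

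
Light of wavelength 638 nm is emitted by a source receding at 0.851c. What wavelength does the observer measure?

β = 0.851
Wavelength Doppler factor = √(1.851/0.149) = √(12.423) = 3.525
λ_obs = 638 × 3.525 = 2249 nm (redshift)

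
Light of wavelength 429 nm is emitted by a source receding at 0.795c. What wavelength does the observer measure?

β = 0.795
Wavelength Doppler factor = √(1.795/0.205) = √(8.756) = 2.959
λ_obs = 429 × 2.959 = 1269 nm (redshift)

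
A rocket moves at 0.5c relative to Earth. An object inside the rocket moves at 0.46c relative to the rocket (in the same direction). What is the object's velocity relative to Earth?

u = (u' + v)/(1 + u'v/c²)
Numerator: 0.46 + 0.5 = 0.96
Denominator: 1 + 0.23 = 1.23
u = 0.96/1.23 = 0.7805c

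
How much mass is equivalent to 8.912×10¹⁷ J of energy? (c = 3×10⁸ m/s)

From E = mc², we get m = E/c²
c² = (3×10⁸)² = 9×10¹⁶ m²/s²
m = 8.912×10¹⁷ / 9×10¹⁶ = 9.902 kg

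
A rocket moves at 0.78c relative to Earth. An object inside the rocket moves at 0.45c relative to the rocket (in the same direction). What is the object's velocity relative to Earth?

u = (u' + v)/(1 + u'v/c²)
Numerator: 0.45 + 0.78 = 1.23
Denominator: 1 + 0.351 = 1.351
u = 1.23/1.351 = 0.9104c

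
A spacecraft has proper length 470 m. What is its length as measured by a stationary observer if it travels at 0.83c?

Proper length L₀ = 470 m
γ = 1/√(1 - 0.83²) = 1.793
L = L₀/γ = 470/1.793 = 262.1 m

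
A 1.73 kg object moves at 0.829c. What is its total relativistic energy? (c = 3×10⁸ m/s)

γ = 1/√(1 - 0.829²) = 1.788
mc² = 1.73 × (3×10⁸)² = 1.557×10¹⁷ J
E = γmc² = 1.788 × 1.557×10¹⁷ = 2.784×10¹⁷ J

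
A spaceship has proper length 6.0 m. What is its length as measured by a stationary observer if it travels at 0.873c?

Proper length L₀ = 6.0 m
γ = 1/√(1 - 0.873²) = 2.0504
L = L₀/γ = 6.0/2.0504 = 2.926 m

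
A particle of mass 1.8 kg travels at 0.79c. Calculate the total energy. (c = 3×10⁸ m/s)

γ = 1/√(1 - 0.79²) = 1.631
mc² = 1.8 × (3×10⁸)² = 1.620×10¹⁷ J
E = γmc² = 1.631 × 1.620×10¹⁷ = 2.642×10¹⁷ J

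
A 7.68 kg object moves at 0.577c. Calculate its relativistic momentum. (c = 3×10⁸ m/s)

γ = 1/√(1 - 0.577²) = 1.2244
v = 0.577 × 3×10⁸ = 1.731×10⁸ m/s
p = γmv = 1.2244 × 7.68 × 1.731×10⁸ = 1.628×10⁹ kg·m/s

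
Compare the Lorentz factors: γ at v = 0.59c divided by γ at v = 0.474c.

γ₁ = 1/√(1 - 0.59²) = 1.239
γ₂ = 1/√(1 - 0.474²) = 1.136
γ₁/γ₂ = 1.239/1.136 = 1.091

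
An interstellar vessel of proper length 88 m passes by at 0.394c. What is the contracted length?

Proper length L₀ = 88 m
γ = 1/√(1 - 0.394²) = 1.088
L = L₀/γ = 88/1.088 = 80.88 m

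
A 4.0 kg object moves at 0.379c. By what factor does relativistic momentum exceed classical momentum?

p_rel = γmv, p_class = mv
Ratio = γ = 1/√(1 - 0.379²) = 1.081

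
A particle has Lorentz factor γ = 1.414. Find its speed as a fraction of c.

From γ = 1/√(1 - v²/c²):
1/γ² = 1/1.414² = 0.5002
v²/c² = 1 - 0.5002 = 0.4998
v/c = √(0.4998) = 0.7070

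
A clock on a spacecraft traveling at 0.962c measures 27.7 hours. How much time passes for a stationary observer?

Proper time Δt₀ = 27.7 hours
γ = 1/√(1 - 0.962²) = 3.662
Δt = γΔt₀ = 3.662 × 27.7 = 101.4 hours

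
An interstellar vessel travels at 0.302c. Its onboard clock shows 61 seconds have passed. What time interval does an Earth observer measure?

Proper time Δt₀ = 61 seconds
γ = 1/√(1 - 0.302²) = 1.049
Δt = γΔt₀ = 1.049 × 61 = 63.99 seconds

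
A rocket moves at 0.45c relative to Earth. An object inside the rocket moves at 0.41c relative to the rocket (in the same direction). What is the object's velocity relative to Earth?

u = (u' + v)/(1 + u'v/c²)
Numerator: 0.41 + 0.45 = 0.86
Denominator: 1 + 0.1845 = 1.1845
u = 0.86/1.1845 = 0.7260c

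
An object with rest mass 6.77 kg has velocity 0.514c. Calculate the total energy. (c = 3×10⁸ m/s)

γ = 1/√(1 - 0.514²) = 1.1658
mc² = 6.77 × (3×10⁸)² = 6.093×10¹⁷ J
E = γmc² = 1.1658 × 6.093×10¹⁷ = 7.103×10¹⁷ J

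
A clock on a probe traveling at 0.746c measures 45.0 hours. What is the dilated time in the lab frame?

Proper time Δt₀ = 45.0 hours
γ = 1/√(1 - 0.746²) = 1.5016
Δt = γΔt₀ = 1.5016 × 45.0 = 67.57 hours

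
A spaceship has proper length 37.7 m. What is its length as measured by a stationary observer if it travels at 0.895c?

Proper length L₀ = 37.7 m
γ = 1/√(1 - 0.895²) = 2.242
L = L₀/γ = 37.7/2.242 = 16.82 m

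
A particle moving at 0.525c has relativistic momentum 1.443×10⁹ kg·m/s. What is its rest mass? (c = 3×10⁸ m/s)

γ = 1/√(1 - 0.525²) = 1.1749
v = 0.525 × 3×10⁸ = 1.575×10⁸ m/s
m = p/(γv) = 1.443×10⁹/(1.1749 × 1.575×10⁸) = 7.798 kg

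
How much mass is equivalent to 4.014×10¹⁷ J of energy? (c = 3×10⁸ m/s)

From E = mc², we get m = E/c²
c² = (3×10⁸)² = 9×10¹⁶ m²/s²
m = 4.014×10¹⁷ / 9×10¹⁶ = 4.460 kg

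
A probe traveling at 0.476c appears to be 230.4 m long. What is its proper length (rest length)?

Contracted length L = 230.4 m
γ = 1/√(1 - 0.476²) = 1.137
L₀ = γL = 1.137 × 230.4 = 262.0 m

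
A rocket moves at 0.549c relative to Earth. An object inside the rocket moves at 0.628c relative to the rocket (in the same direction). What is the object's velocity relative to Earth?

u = (u' + v)/(1 + u'v/c²)
Numerator: 0.628 + 0.549 = 1.177
Denominator: 1 + 0.344772 = 1.344772
u = 1.177/1.344772 = 0.8752c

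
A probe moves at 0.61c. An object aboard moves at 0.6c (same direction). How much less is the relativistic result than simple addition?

Classical: u' + v = 0.6 + 0.61 = 1.21c
Relativistic: u = (0.6 + 0.61)/(1 + 0.366) = 1.21/1.366 = 0.8858c
Difference: 1.21 - 0.8858 = 0.3242c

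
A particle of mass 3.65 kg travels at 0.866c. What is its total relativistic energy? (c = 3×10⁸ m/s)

γ = 1/√(1 - 0.866²) = 1.9998
mc² = 3.65 × (3×10⁸)² = 3.285×10¹⁷ J
E = γmc² = 1.9998 × 3.285×10¹⁷ = 6.569×10¹⁷ J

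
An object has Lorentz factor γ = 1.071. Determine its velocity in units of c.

From γ = 1/√(1 - v²/c²):
1/γ² = 1/1.071² = 0.87181
v²/c² = 1 - 0.87181 = 0.12819
v/c = √(0.12819) = 0.3580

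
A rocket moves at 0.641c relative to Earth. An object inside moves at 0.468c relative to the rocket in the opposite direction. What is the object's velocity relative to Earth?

Object's velocity in rocket frame is u' = -0.468c
u = (u' + v)/(1 + u'v/c²) = (v - 0.468)/(1 - 0.468·v/c²)
Numerator: 0.641 - 0.468 = 0.173
Denominator: 1 - 0.299988 = 0.700012
u = 0.173/0.700012 = 0.2471c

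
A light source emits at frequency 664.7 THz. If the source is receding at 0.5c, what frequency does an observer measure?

β = v/c = 0.5
(1-β)/(1+β) = 0.5/1.5 = 0.3333333
Doppler factor = √(0.3333333) = 0.5774
f_obs = 664.7 × 0.5774 = 383.8 THz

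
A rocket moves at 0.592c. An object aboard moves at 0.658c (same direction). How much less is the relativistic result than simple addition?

Classical: u' + v = 0.658 + 0.592 = 1.25c
Relativistic: u = (0.658 + 0.592)/(1 + 0.389536) = 1.25/1.389536 = 0.8996c
Difference: 1.25 - 0.8996 = 0.3504c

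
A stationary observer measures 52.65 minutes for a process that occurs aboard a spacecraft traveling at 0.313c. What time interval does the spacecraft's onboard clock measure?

Dilated time Δt = 52.65 minutes
γ = 1/√(1 - 0.313²) = 1.053
Δt₀ = Δt/γ = 52.65/1.053 = 50.00 minutes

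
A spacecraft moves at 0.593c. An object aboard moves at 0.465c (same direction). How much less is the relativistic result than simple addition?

Classical: u' + v = 0.465 + 0.593 = 1.058c
Relativistic: u = (0.465 + 0.593)/(1 + 0.275745) = 1.058/1.275745 = 0.8293c
Difference: 1.058 - 0.8293 = 0.2287c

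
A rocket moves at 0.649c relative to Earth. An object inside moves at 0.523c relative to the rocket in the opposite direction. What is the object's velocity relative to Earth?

Object's velocity in rocket frame is u' = -0.523c
u = (u' + v)/(1 + u'v/c²) = (v - 0.523)/(1 - 0.523·v/c²)
Numerator: 0.649 - 0.523 = 0.126
Denominator: 1 - 0.339427 = 0.660573
u = 0.126/0.660573 = 0.1907c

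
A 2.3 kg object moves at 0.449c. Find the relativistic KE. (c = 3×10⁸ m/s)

γ = 1/√(1 - 0.449²) = 1.11915
γ - 1 = 0.11915
KE = (γ-1)mc² = 0.11915 × 2.3 × (3×10⁸)² = 2.466×10¹⁶ J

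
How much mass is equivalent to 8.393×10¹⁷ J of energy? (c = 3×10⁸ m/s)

From E = mc², we get m = E/c²
c² = (3×10⁸)² = 9×10¹⁶ m²/s²
m = 8.393×10¹⁷ / 9×10¹⁶ = 9.326 kg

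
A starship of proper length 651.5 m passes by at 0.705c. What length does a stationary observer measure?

Proper length L₀ = 651.5 m
γ = 1/√(1 - 0.705²) = 1.410025
L = L₀/γ = 651.5/1.410025 = 462.0 m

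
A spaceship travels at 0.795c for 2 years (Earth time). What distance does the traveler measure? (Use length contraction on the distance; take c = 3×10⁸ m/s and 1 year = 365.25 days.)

Earth distance: d = v × t = 0.795c × 2 yr = 1.5053×10¹⁶ m
γ = 1.6485
d' = d/γ = 1.5053×10¹⁶/1.6485 = 9.131×10¹⁵ m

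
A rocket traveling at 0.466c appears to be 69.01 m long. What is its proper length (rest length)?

Contracted length L = 69.01 m
γ = 1/√(1 - 0.466²) = 1.1302
L₀ = γL = 1.1302 × 69.01 = 78.00 m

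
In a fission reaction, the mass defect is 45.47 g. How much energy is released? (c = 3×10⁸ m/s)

Convert mass defect: Δm = 45.47 g = 0.04547 kg
E = Δm·c² = 0.04547 × (3×10⁸)²
= 0.04547 × 9×10¹⁶ = 4.092×10¹⁵ J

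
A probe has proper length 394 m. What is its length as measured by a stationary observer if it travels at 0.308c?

Proper length L₀ = 394 m
γ = 1/√(1 - 0.308²) = 1.0511
L = L₀/γ = 394/1.0511 = 374.8 m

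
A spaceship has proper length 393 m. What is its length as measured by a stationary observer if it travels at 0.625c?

Proper length L₀ = 393 m
γ = 1/√(1 - 0.625²) = 1.281
L = L₀/γ = 393/1.281 = 306.8 m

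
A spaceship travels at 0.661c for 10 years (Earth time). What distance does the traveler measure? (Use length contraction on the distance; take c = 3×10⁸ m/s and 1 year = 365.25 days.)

Earth distance: d = v × t = 0.661c × 10 yr = 6.2579×10¹⁶ m
γ = 1.3326
d' = d/γ = 6.2579×10¹⁶/1.3326 = 4.696×10¹⁶ m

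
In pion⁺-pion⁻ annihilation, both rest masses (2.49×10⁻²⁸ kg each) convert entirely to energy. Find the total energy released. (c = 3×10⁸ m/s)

Both particles have the same rest mass, so total mass = 2m
E = 2m·c² = 2 × 2.49×10⁻²⁸ × (3×10⁸)²
= 2 × 2.49×10⁻²⁸ × 9×10¹⁶
= 4.482×10⁻¹¹ J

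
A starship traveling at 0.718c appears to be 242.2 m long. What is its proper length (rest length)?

Contracted length L = 242.2 m
γ = 1/√(1 - 0.718²) = 1.437
L₀ = γL = 1.437 × 242.2 = 348.0 m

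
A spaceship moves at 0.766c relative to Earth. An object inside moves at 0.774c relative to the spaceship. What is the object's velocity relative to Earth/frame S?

u = (u' + v)/(1 + u'v/c²)
Numerator: 0.774 + 0.766 = 1.54
Denominator: 1 + 0.592884 = 1.592884
u = 1.54/1.592884 = 0.9668c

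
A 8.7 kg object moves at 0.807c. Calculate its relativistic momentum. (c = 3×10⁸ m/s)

γ = 1/√(1 - 0.807²) = 1.6933
v = 0.807 × 3×10⁸ = 2.421×10⁸ m/s
p = γmv = 1.6933 × 8.7 × 2.421×10⁸ = 3.567×10⁹ kg·m/s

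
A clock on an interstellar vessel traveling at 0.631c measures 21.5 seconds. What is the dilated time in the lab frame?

Proper time Δt₀ = 21.5 seconds
γ = 1/√(1 - 0.631²) = 1.289
Δt = γΔt₀ = 1.289 × 21.5 = 27.71 seconds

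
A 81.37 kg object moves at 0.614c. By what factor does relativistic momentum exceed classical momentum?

p_rel = γmv, p_class = mv
Ratio = γ = 1/√(1 - 0.614²) = 1.267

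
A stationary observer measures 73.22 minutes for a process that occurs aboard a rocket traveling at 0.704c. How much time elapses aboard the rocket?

Dilated time Δt = 73.22 minutes
γ = 1/√(1 - 0.704²) = 1.408
Δt₀ = Δt/γ = 73.22/1.408 = 52.00 minutes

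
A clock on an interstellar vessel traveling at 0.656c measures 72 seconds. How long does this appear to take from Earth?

Proper time Δt₀ = 72 seconds
γ = 1/√(1 - 0.656²) = 1.3249
Δt = γΔt₀ = 1.3249 × 72 = 95.39 seconds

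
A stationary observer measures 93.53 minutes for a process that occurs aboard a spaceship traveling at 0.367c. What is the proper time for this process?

Dilated time Δt = 93.53 minutes
γ = 1/√(1 - 0.367²) = 1.075
Δt₀ = Δt/γ = 93.53/1.075 = 87.00 minutes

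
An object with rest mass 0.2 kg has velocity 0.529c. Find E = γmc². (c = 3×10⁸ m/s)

γ = 1/√(1 - 0.529²) = 1.1784
mc² = 0.2 × (3×10⁸)² = 1.800×10¹⁶ J
E = γmc² = 1.1784 × 1.800×10¹⁶ = 2.121×10¹⁶ J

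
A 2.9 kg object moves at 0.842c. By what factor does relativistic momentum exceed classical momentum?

p_rel = γmv, p_class = mv
Ratio = γ = 1/√(1 - 0.842²) = 1.854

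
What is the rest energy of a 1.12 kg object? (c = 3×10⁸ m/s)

c² = (3×10⁸)² = 9.000×10¹⁶ m²/s²
E₀ = mc² = 1.12 × 9.000×10¹⁶ = 1.008×10¹⁷ J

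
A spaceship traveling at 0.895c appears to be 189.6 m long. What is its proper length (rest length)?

Contracted length L = 189.6 m
γ = 1/√(1 - 0.895²) = 2.2418
L₀ = γL = 2.2418 × 189.6 = 425.0 m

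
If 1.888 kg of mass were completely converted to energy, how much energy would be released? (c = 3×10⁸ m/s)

Using E = mc²:
c² = (3×10⁸)² = 9×10¹⁶ m²/s²
E = 1.888 × 9×10¹⁶ = 1.699×10¹⁷ J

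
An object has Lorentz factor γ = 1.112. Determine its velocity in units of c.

From γ = 1/√(1 - v²/c²):
1/γ² = 1/1.112² = 0.8087
v²/c² = 1 - 0.8087 = 0.1913
v/c = √(0.1913) = 0.4374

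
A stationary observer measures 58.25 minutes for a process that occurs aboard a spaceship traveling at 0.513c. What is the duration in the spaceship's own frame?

Dilated time Δt = 58.25 minutes
γ = 1/√(1 - 0.513²) = 1.165
Δt₀ = Δt/γ = 58.25/1.165 = 50.00 minutes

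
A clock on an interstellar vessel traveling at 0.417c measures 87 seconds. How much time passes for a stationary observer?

Proper time Δt₀ = 87 seconds
γ = 1/√(1 - 0.417²) = 1.1002
Δt = γΔt₀ = 1.1002 × 87 = 95.72 seconds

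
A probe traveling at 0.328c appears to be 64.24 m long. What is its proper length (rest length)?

Contracted length L = 64.24 m
γ = 1/√(1 - 0.328²) = 1.0586
L₀ = γL = 1.0586 × 64.24 = 68.00 m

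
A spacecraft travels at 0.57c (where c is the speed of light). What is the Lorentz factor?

v/c = 0.57, so (v/c)² = 0.3249
1 - (v/c)² = 0.6751
γ = 1/√(0.6751) = 1.217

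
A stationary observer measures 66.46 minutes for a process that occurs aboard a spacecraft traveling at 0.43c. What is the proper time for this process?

Dilated time Δt = 66.46 minutes
γ = 1/√(1 - 0.43²) = 1.1076
Δt₀ = Δt/γ = 66.46/1.1076 = 60.00 minutes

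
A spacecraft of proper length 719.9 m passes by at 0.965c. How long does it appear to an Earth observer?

Proper length L₀ = 719.9 m
γ = 1/√(1 - 0.965²) = 3.813
L = L₀/γ = 719.9/3.813 = 188.8 m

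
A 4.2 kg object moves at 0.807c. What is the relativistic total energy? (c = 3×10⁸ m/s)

γ = 1/√(1 - 0.807²) = 1.6933
mc² = 4.2 × (3×10⁸)² = 3.780×10¹⁷ J
E = γmc² = 1.6933 × 3.780×10¹⁷ = 6.401×10¹⁷ J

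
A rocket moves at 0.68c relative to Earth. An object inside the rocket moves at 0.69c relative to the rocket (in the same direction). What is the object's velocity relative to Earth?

u = (u' + v)/(1 + u'v/c²)
Numerator: 0.69 + 0.68 = 1.37
Denominator: 1 + 0.4692 = 1.4692
u = 1.37/1.4692 = 0.9325c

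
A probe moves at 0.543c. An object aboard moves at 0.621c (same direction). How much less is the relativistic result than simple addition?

Classical: u' + v = 0.621 + 0.543 = 1.164c
Relativistic: u = (0.621 + 0.543)/(1 + 0.337203) = 1.164/1.337203 = 0.8705c
Difference: 1.164 - 0.8705 = 0.2935c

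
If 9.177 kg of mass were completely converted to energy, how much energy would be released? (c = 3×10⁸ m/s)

Using E = mc²:
c² = (3×10⁸)² = 9×10¹⁶ m²/s²
E = 9.177 × 9×10¹⁶ = 8.259×10¹⁷ J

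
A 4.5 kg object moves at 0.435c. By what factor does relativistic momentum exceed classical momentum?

p_rel = γmv, p_class = mv
Ratio = γ = 1/√(1 - 0.435²) = 1.111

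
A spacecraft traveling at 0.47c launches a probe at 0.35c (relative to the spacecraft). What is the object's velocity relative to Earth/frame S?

u = (u' + v)/(1 + u'v/c²)
Numerator: 0.35 + 0.47 = 0.82
Denominator: 1 + 0.1645 = 1.1645
u = 0.82/1.1645 = 0.7042c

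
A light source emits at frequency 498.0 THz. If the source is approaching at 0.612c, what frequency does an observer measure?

β = v/c = 0.612
(1+β)/(1-β) = 1.612/0.388 = 4.155
Doppler factor = √(4.155) = 2.038
f_obs = 498.0 × 2.038 = 1015 THz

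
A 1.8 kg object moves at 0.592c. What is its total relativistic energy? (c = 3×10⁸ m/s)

γ = 1/√(1 - 0.592²) = 1.241
mc² = 1.8 × (3×10⁸)² = 1.620×10¹⁷ J
E = γmc² = 1.241 × 1.620×10¹⁷ = 2.010×10¹⁷ J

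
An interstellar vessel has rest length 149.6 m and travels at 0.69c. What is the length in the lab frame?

Proper length L₀ = 149.6 m
γ = 1/√(1 - 0.69²) = 1.3816
L = L₀/γ = 149.6/1.3816 = 108.3 m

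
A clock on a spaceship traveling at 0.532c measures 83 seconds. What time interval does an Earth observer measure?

Proper time Δt₀ = 83 seconds
γ = 1/√(1 - 0.532²) = 1.181
Δt = γΔt₀ = 1.181 × 83 = 98.02 seconds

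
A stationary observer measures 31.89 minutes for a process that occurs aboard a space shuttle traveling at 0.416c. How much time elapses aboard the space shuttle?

Dilated time Δt = 31.89 minutes
γ = 1/√(1 - 0.416²) = 1.0997
Δt₀ = Δt/γ = 31.89/1.0997 = 29.00 minutes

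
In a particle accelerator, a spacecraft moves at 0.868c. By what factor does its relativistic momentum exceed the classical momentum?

p_rel = γmv, p_class = mv
Ratio = γ = 1/√(1 - 0.868²)
= 1/√(0.246576) = 2.014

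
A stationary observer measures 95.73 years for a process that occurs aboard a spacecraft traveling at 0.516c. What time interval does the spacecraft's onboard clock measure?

Dilated time Δt = 95.73 years
γ = 1/√(1 - 0.516²) = 1.1674
Δt₀ = Δt/γ = 95.73/1.1674 = 82.00 years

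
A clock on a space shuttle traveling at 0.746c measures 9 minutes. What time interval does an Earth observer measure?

Proper time Δt₀ = 9 minutes
γ = 1/√(1 - 0.746²) = 1.5016
Δt = γΔt₀ = 1.5016 × 9 = 13.51 minutes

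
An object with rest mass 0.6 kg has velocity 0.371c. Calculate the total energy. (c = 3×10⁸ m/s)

γ = 1/√(1 - 0.371²) = 1.0769
mc² = 0.6 × (3×10⁸)² = 5.400×10¹⁶ J
E = γmc² = 1.0769 × 5.400×10¹⁶ = 5.815×10¹⁶ J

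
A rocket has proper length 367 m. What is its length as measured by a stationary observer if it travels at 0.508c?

Proper length L₀ = 367 m
γ = 1/√(1 - 0.508²) = 1.161
L = L₀/γ = 367/1.161 = 316.1 m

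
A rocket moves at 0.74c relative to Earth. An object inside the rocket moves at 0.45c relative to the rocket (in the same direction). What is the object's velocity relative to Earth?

u = (u' + v)/(1 + u'v/c²)
Numerator: 0.45 + 0.74 = 1.19
Denominator: 1 + 0.333 = 1.333
u = 1.19/1.333 = 0.8927c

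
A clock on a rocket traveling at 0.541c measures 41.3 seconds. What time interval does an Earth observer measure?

Proper time Δt₀ = 41.3 seconds
γ = 1/√(1 - 0.541²) = 1.189
Δt = γΔt₀ = 1.189 × 41.3 = 49.11 seconds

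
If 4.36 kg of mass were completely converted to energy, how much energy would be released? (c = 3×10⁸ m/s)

Using E = mc²:
c² = (3×10⁸)² = 9×10¹⁶ m²/s²
E = 4.36 × 9×10¹⁶ = 3.924×10¹⁷ J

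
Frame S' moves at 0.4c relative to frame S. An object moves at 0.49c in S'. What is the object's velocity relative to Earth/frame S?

u = (u' + v)/(1 + u'v/c²)
Numerator: 0.49 + 0.4 = 0.89
Denominator: 1 + 0.196 = 1.196
u = 0.89/1.196 = 0.7441c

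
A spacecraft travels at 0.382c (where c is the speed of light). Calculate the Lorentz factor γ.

v/c = 0.382, so (v/c)² = 0.145924
1 - (v/c)² = 0.854076
γ = 1/√(0.854076) = 1.082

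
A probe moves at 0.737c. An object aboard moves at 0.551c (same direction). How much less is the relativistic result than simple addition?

Classical: u' + v = 0.551 + 0.737 = 1.288c
Relativistic: u = (0.551 + 0.737)/(1 + 0.406087) = 1.288/1.406087 = 0.9160c
Difference: 1.288 - 0.9160 = 0.3720c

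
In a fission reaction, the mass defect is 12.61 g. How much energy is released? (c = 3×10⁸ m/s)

Convert mass defect: Δm = 12.61 g = 0.01261 kg
E = Δm·c² = 0.01261 × (3×10⁸)²
= 0.01261 × 9×10¹⁶ = 1.135×10¹⁵ J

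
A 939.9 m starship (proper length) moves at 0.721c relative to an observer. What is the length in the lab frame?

Proper length L₀ = 939.9 m
γ = 1/√(1 - 0.721²) = 1.4431
L = L₀/γ = 939.9/1.4431 = 651.3 m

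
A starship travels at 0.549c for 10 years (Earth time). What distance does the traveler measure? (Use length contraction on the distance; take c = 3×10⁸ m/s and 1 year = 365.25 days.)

Earth distance: d = v × t = 0.549c × 10 yr = 5.1975×10¹⁶ m
γ = 1.1964
d' = d/γ = 5.1975×10¹⁶/1.1964 = 4.344×10¹⁶ m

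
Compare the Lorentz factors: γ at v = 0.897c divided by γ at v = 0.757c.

γ₁ = 1/√(1 - 0.897²) = 2.262
γ₂ = 1/√(1 - 0.757²) = 1.530
γ₁/γ₂ = 2.262/1.530 = 1.478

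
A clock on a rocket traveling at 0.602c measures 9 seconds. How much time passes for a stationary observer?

Proper time Δt₀ = 9 seconds
γ = 1/√(1 - 0.602²) = 1.252
Δt = γΔt₀ = 1.252 × 9 = 11.27 seconds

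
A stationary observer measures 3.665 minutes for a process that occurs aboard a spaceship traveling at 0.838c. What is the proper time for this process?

Dilated time Δt = 3.665 minutes
γ = 1/√(1 - 0.838²) = 1.8326
Δt₀ = Δt/γ = 3.665/1.8326 = 2.000 minutes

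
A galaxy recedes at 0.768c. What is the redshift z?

β = 0.768
(1+β)/(1-β) = 1.768/0.232 = 7.621
√(7.621) = 2.761
z = 2.761 - 1 = 1.761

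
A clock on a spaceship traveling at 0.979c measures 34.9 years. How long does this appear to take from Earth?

Proper time Δt₀ = 34.9 years
γ = 1/√(1 - 0.979²) = 4.905
Δt = γΔt₀ = 4.905 × 34.9 = 171.2 years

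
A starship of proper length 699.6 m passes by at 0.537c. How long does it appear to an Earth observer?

Proper length L₀ = 699.6 m
γ = 1/√(1 - 0.537²) = 1.1854
L = L₀/γ = 699.6/1.1854 = 590.2 m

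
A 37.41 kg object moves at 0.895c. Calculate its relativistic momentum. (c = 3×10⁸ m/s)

γ = 1/√(1 - 0.895²) = 2.242
v = 0.895 × 3×10⁸ = 2.685×10⁸ m/s
p = γmv = 2.242 × 37.41 × 2.685×10⁸ = 2.252×10¹⁰ kg·m/s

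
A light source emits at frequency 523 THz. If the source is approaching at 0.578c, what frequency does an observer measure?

β = v/c = 0.578
(1+β)/(1-β) = 1.578/0.422 = 3.739
Doppler factor = √(3.739) = 1.934
f_obs = 523 × 1.934 = 1011 THz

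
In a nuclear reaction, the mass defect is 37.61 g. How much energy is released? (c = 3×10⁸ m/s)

Convert mass defect: Δm = 37.61 g = 0.03761 kg
E = Δm·c² = 0.03761 × (3×10⁸)²
= 0.03761 × 9×10¹⁶ = 3.385×10¹⁵ J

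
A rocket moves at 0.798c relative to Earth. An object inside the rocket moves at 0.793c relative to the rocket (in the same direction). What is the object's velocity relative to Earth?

u = (u' + v)/(1 + u'v/c²)
Numerator: 0.793 + 0.798 = 1.591
Denominator: 1 + 0.632814 = 1.632814
u = 1.591/1.632814 = 0.9744c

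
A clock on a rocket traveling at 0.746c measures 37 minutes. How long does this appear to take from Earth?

Proper time Δt₀ = 37 minutes
γ = 1/√(1 - 0.746²) = 1.5016
Δt = γΔt₀ = 1.5016 × 37 = 55.56 minutes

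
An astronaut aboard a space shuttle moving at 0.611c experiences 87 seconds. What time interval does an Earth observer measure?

Proper time Δt₀ = 87 seconds
γ = 1/√(1 - 0.611²) = 1.263
Δt = γΔt₀ = 1.263 × 87 = 109.9 seconds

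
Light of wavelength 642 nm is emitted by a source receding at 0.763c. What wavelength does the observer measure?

β = 0.763
Wavelength Doppler factor = √(1.763/0.237) = √(7.439) = 2.727
λ_obs = 642 × 2.727 = 1751 nm (redshift)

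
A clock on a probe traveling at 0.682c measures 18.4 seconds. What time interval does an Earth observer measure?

Proper time Δt₀ = 18.4 seconds
γ = 1/√(1 - 0.682²) = 1.3673
Δt = γΔt₀ = 1.3673 × 18.4 = 25.16 seconds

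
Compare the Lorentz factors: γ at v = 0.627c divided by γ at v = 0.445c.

γ₁ = 1/√(1 - 0.627²) = 1.284
γ₂ = 1/√(1 - 0.445²) = 1.117
γ₁/γ₂ = 1.284/1.117 = 1.150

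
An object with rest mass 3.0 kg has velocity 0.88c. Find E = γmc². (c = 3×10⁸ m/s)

γ = 1/√(1 - 0.88²) = 2.1054
mc² = 3.0 × (3×10⁸)² = 2.700×10¹⁷ J
E = γmc² = 2.1054 × 2.700×10¹⁷ = 5.685×10¹⁷ J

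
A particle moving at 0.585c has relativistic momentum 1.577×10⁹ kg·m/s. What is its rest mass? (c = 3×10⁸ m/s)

γ = 1/√(1 - 0.585²) = 1.233
v = 0.585 × 3×10⁸ = 1.755×10⁸ m/s
m = p/(γv) = 1.577×10⁹/(1.233 × 1.755×10⁸) = 7.288 kg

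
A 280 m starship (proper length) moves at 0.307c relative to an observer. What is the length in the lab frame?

Proper length L₀ = 280 m
γ = 1/√(1 - 0.307²) = 1.0507
L = L₀/γ = 280/1.0507 = 266.5 m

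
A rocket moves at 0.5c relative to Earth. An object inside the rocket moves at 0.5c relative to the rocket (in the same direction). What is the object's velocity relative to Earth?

u = (u' + v)/(1 + u'v/c²)
Numerator: 0.5 + 0.5 = 1
Denominator: 1 + 0.25 = 1.25
u = 1/1.25 = 0.8000c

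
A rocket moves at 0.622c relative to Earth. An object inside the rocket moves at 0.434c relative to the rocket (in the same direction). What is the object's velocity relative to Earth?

u = (u' + v)/(1 + u'v/c²)
Numerator: 0.434 + 0.622 = 1.056
Denominator: 1 + 0.269948 = 1.269948
u = 1.056/1.269948 = 0.8315c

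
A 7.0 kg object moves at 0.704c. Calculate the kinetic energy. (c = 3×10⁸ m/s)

γ = 1/√(1 - 0.704²) = 1.4081
γ - 1 = 0.4081
KE = (γ-1)mc² = 0.4081 × 7.0 × (3×10⁸)² = 2.571×10¹⁷ J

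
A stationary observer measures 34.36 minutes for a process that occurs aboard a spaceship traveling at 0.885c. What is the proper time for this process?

Dilated time Δt = 34.36 minutes
γ = 1/√(1 - 0.885²) = 2.148
Δt₀ = Δt/γ = 34.36/2.148 = 16.00 minutes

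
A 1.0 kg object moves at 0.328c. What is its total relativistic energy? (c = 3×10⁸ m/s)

γ = 1/√(1 - 0.328²) = 1.0586
mc² = 1.0 × (3×10⁸)² = 9.000×10¹⁶ J
E = γmc² = 1.0586 × 9.000×10¹⁶ = 9.527×10¹⁶ J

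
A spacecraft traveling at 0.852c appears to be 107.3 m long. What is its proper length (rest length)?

Contracted length L = 107.3 m
γ = 1/√(1 - 0.852²) = 1.9101
L₀ = γL = 1.9101 × 107.3 = 205.0 m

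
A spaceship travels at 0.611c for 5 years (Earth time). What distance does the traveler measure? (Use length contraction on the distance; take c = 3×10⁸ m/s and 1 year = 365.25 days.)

Earth distance: d = v × t = 0.611c × 5 yr = 2.892×10¹⁶ m
γ = 1.263
d' = d/γ = 2.892×10¹⁶/1.263 = 2.290×10¹⁶ m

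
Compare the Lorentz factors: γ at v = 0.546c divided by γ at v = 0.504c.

γ₁ = 1/√(1 - 0.546²) = 1.194
γ₂ = 1/√(1 - 0.504²) = 1.158
γ₁/γ₂ = 1.194/1.158 = 1.031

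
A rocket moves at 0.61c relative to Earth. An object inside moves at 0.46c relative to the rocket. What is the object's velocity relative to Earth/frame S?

u = (u' + v)/(1 + u'v/c²)
Numerator: 0.46 + 0.61 = 1.07
Denominator: 1 + 0.2806 = 1.2806
u = 1.07/1.2806 = 0.8355c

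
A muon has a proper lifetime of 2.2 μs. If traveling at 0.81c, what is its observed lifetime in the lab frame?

Proper lifetime τ₀ = 2.2 μs
γ = 1/√(1 - 0.81²) = 1.70523
τ = γτ₀ = 1.70523 × 2.2 μs = 3.752 μs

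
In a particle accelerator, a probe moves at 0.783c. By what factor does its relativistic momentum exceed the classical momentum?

p_rel = γmv, p_class = mv
Ratio = γ = 1/√(1 - 0.783²)
= 1/√(0.386911) = 1.608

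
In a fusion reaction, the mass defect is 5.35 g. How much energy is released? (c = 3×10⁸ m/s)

Convert mass defect: Δm = 5.35 g = 0.00535 kg
E = Δm·c² = 0.00535 × (3×10⁸)²
= 0.00535 × 9×10¹⁶ = 4.815×10¹⁴ J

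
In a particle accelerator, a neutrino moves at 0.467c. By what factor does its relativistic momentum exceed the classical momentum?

p_rel = γmv, p_class = mv
Ratio = γ = 1/√(1 - 0.467²)
= 1/√(0.781911) = 1.131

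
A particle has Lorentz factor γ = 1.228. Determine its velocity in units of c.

From γ = 1/√(1 - v²/c²):
1/γ² = 1/1.228² = 0.6631
v²/c² = 1 - 0.6631 = 0.3369
v/c = √(0.3369) = 0.5804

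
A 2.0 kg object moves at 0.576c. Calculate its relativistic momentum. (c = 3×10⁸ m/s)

γ = 1/√(1 - 0.576²) = 1.2233
v = 0.576 × 3×10⁸ = 1.728×10⁸ m/s
p = γmv = 1.2233 × 2.0 × 1.728×10⁸ = 4.228×10⁸ kg·m/s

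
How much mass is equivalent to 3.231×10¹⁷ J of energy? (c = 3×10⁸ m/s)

From E = mc², we get m = E/c²
c² = (3×10⁸)² = 9×10¹⁶ m²/s²
m = 3.231×10¹⁷ / 9×10¹⁶ = 3.590 kg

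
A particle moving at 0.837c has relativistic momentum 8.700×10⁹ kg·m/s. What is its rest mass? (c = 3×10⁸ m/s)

γ = 1/√(1 - 0.837²) = 1.827
v = 0.837 × 3×10⁸ = 2.511×10⁸ m/s
m = p/(γv) = 8.700×10⁹/(1.827 × 2.511×10⁸) = 18.96 kg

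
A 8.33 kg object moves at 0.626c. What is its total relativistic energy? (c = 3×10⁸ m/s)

γ = 1/√(1 - 0.626²) = 1.28234
mc² = 8.33 × (3×10⁸)² = 7.497×10¹⁷ J
E = γmc² = 1.28234 × 7.497×10¹⁷ = 9.614×10¹⁷ J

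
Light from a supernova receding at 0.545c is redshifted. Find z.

β = 0.545
(1+β)/(1-β) = 1.545/0.455 = 3.3956
√(3.3956) = 1.8427
z = 1.8427 - 1 = 0.8427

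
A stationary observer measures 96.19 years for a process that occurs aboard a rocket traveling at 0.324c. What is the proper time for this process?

Dilated time Δt = 96.19 years
γ = 1/√(1 - 0.324²) = 1.057
Δt₀ = Δt/γ = 96.19/1.057 = 91.00 years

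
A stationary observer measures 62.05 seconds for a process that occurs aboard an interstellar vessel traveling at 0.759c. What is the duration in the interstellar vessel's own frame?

Dilated time Δt = 62.05 seconds
γ = 1/√(1 - 0.759²) = 1.536
Δt₀ = Δt/γ = 62.05/1.536 = 40.40 seconds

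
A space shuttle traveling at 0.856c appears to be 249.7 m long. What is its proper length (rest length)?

Contracted length L = 249.7 m
γ = 1/√(1 - 0.856²) = 1.9343
L₀ = γL = 1.9343 × 249.7 = 483.0 m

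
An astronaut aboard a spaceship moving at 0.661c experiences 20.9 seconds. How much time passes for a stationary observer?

Proper time Δt₀ = 20.9 seconds
γ = 1/√(1 - 0.661²) = 1.3326
Δt = γΔt₀ = 1.3326 × 20.9 = 27.85 seconds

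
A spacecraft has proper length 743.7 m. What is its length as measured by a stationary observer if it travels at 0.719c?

Proper length L₀ = 743.7 m
γ = 1/√(1 - 0.719²) = 1.4388
L = L₀/γ = 743.7/1.4388 = 516.9 m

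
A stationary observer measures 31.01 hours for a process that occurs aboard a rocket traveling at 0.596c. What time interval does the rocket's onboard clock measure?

Dilated time Δt = 31.01 hours
γ = 1/√(1 - 0.596²) = 1.2454
Δt₀ = Δt/γ = 31.01/1.2454 = 24.90 hours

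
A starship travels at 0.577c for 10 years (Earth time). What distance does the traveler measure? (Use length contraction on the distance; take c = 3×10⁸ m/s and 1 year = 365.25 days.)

Earth distance: d = v × t = 0.577c × 10 yr = 5.46262×10¹⁶ m
γ = 1.22437
d' = d/γ = 5.46262×10¹⁶/1.22437 = 4.462×10¹⁶ m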